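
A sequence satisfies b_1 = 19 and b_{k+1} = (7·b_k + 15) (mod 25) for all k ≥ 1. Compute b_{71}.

Listing terms: b_1 = 19; b_2 = 23; b_3 = 1; b_4 = 22; b_5 = 19.
Since b_5 = b_1 = 19, the sequence is periodic with period 4.
So b_{71} = b_{1 + ((71-1) mod 4)} = b_3 = 1.

1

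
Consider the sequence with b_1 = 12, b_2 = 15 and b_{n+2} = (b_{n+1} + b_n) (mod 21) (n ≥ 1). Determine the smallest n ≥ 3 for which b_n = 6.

3

Listing terms: b_1 = 12; b_2 = 15; b_3 = 6; b_4 = 0; b_5 = 6; b_6 = 6; b_7 = 12; b_8 = 18; b_9 = 9; b_{10} = 6; b_{11} = 15; b_{12} = 0; b_{13} = 15; b_{14} = 15; b_{15} = 9; b_{16} = 3; b_{17} = 12; b_{18} = 15.
The sequence repeats with period 16.
The value 6 first appears (with n ≥ 3) at b_3.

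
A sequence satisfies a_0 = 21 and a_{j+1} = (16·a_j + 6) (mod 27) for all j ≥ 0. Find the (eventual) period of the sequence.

9

We have a_0 = 21,  a_1 = 18,  a_2 = 24,  a_3 = 12,  a_4 = 9,  a_5 = 15,  a_6 = 3,  a_7 = 0,  a_8 = 6,  a_9 = 21.
The sequence repeats with period 9.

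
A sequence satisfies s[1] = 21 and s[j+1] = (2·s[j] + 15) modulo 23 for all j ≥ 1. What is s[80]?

s[1] = 21,  s[2] = 11,  s[3] = 14,  s[4] = 20,  s[5] = 9,  s[6] = 10,  s[7] = 12,  s[8] = 16,  s[9] = 1,  s[10] = 17,  s[11] = 3,  s[12] = 21.
Since s[12] = s[1] = 21, the sequence is periodic with period 11.
(80 - 1) mod 11 = 2, so s[80] = s[3] = 14.

14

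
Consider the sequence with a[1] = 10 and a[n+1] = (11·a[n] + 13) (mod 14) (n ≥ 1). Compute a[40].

We have a[1] = 10; a[2] = 11; a[3] = 8; a[4] = 3; a[5] = 4; a[6] = 1; a[7] = 10.
The sequence repeats with period 6.
(40 - 1) mod 6 = 3, so a[40] = a[4] = 3.

3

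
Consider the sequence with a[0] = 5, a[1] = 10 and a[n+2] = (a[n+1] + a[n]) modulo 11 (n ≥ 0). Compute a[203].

3

a[0] = 5,  a[1] = 10,  a[2] = 4,  a[3] = 3,  a[4] = 7,  a[5] = 10,  a[6] = 6,  a[7] = 5,  a[8] = 0,  a[9] = 5,  a[10] = 5,  a[11] = 10.
Since (a[10], a[11]) = (a[0], a[1]) = (5, 10) (two consecutive terms determine the rest), the sequence is periodic with period 10.
(203 - 0) mod 10 = 3, so a[203] = a[3] = 3.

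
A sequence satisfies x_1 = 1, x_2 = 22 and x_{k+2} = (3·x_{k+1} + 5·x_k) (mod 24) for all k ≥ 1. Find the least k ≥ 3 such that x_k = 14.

8

x_1 = 1, x_2 = 22, x_3 = 23, x_4 = 11, x_5 = 4, x_6 = 19, x_7 = 5, x_8 = 14, x_9 = 19, x_{10} = 7, x_{11} = 20, x_{12} = 23, x_{13} = 1, x_{14} = 22.
Since (x_{13}, x_{14}) = (x_1, x_2) = (1, 22) (two consecutive terms determine the rest), the sequence is periodic with period 12.
The value 14 first appears (with k ≥ 3) at x_8.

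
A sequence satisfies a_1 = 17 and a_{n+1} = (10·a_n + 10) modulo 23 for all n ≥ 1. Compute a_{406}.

11

a_1 = 17,  a_2 = 19,  a_3 = 16,  a_4 = 9,  a_5 = 8,  a_6 = 21,  a_7 = 13,  a_8 = 2,  a_9 = 7,  a_{10} = 11,  a_{11} = 5,  a_{12} = 14,  a_{13} = 12,  a_{14} = 15,  a_{15} = 22,  a_{16} = 0,  a_{17} = 10,  a_{18} = 18,  a_{19} = 6,  a_{20} = 1,  a_{21} = 20,  a_{22} = 3,  a_{23} = 17.
Since a_{23} = a_1 = 17, the sequence is periodic with period 22.
(406 - 1) mod 22 = 9, so a_{406} = a_{10} = 11.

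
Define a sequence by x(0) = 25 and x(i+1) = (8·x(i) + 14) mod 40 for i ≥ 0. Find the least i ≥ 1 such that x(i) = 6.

2

Listing terms: x(0) = 25, x(1) = 14, x(2) = 6, x(3) = 22, x(4) = 30, x(5) = 14.
Since x(5) = x(1) = 14, the sequence is eventually periodic: after a pre-period of length 1 it cycles with period 4.
The value 6 first appears (with i ≥ 1) at x(2).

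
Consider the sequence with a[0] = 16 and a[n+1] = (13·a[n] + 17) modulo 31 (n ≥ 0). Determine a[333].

9

Listing terms: a[0] = 16,  a[1] = 8,  a[2] = 28,  a[3] = 9,  a[4] = 10,  a[5] = 23,  a[6] = 6,  a[7] = 2,  a[8] = 12,  a[9] = 18,  a[10] = 3,  a[11] = 25,  a[12] = 1,  a[13] = 30,  a[14] = 4,  a[15] = 7,  a[16] = 15,  a[17] = 26,  a[18] = 14,  a[19] = 13,  a[20] = 0,  a[21] = 17,  a[22] = 21,  a[23] = 11,  a[24] = 5,  a[25] = 20,  a[26] = 29,  a[27] = 22,  a[28] = 24,  a[29] = 19,  a[30] = 16.
Since a[30] = a[0] = 16, the sequence is periodic with period 30.
(333 - 0) mod 30 = 3, so a[333] = a[3] = 9.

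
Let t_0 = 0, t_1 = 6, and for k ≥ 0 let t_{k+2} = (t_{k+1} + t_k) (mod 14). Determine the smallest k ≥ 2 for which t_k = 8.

Listing terms: t_0 = 0, t_1 = 6, t_2 = 6, t_3 = 12, t_4 = 4, t_5 = 2, t_6 = 6, t_7 = 8, t_8 = 0, t_9 = 8, t_{10} = 8, t_{11} = 2, t_{12} = 10, t_{13} = 12, t_{14} = 8, t_{15} = 6, t_{16} = 0, t_{17} = 6.
The sequence repeats with period 16.
The value 8 first appears (with k ≥ 2) at t_7.

7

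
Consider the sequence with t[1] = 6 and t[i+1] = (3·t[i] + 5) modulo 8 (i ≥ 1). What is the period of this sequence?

Computing terms: t[1] = 6; t[2] = 7; t[3] = 2; t[4] = 3; t[5] = 6.
Since t[5] = t[1] = 6, the sequence is periodic with period 4.

4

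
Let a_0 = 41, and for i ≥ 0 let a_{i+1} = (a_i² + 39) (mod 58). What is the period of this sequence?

a_0 = 41; a_1 = 38; a_2 = 33; a_3 = 26; a_4 = 19; a_5 = 52; a_6 = 17; a_7 = 38.
Since a_7 = a_1 = 38, the sequence is eventually periodic: after a pre-period of length 1 it cycles with period 6.

6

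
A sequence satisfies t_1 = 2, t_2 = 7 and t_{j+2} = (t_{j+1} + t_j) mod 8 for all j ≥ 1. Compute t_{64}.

0

Listing terms: t_1 = 2; t_2 = 7; t_3 = 1; t_4 = 0; t_5 = 1; t_6 = 1; t_7 = 2; t_8 = 3; t_9 = 5; t_{10} = 0; t_{11} = 5; t_{12} = 5; t_{13} = 2; t_{14} = 7.
Since (t_{13}, t_{14}) = (t_1, t_2) = (2, 7) (two consecutive terms determine the rest), the sequence is periodic with period 12.
(64 - 1) mod 12 = 3, so t_{64} = t_4 = 0.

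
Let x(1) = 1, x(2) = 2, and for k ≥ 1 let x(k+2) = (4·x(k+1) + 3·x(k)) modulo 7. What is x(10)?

1

Computing terms: x(1) = 1; x(2) = 2; x(3) = 4; x(4) = 1; x(5) = 2.
Since (x(4), x(5)) = (x(1), x(2)) = (1, 2) (two consecutive terms determine the rest), the sequence is periodic with period 3.
So x(10) = x(1 + ((10-1) mod 3)) = x(1) = 1.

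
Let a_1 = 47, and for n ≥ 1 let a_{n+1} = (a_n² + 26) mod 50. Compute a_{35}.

We have a_1 = 47,  a_2 = 35,  a_3 = 1,  a_4 = 27,  a_5 = 5,  a_6 = 1.
Since a_6 = a_3 = 1, the sequence is eventually periodic: after a pre-period of length 2 it cycles with period 3.
For n ≥ 3, a_n depends only on (n - 3) mod 3. (35 - 3) mod 3 = 2, so a_{35} = a_5 = 5.

5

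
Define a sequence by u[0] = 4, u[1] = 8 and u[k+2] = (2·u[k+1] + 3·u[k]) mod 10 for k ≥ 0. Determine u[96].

Listing terms: u[0] = 4, u[1] = 8, u[2] = 8, u[3] = 0, u[4] = 4, u[5] = 8.
The sequence repeats with period 4.
So u[96] = u[0 + ((96-0) mod 4)] = u[0] = 4.

4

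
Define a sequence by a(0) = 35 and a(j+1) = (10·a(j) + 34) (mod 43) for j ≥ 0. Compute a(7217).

21

We have a(0) = 35, a(1) = 40, a(2) = 4, a(3) = 31, a(4) = 0, a(5) = 34, a(6) = 30, a(7) = 33, a(8) = 20, a(9) = 19, a(10) = 9, a(11) = 38, a(12) = 27, a(13) = 3, a(14) = 21, a(15) = 29, a(16) = 23, a(17) = 6, a(18) = 8, a(19) = 28, a(20) = 13, a(21) = 35.
The sequence repeats with period 21.
So a(7217) = a(0 + ((7217-0) mod 21)) = a(14) = 21.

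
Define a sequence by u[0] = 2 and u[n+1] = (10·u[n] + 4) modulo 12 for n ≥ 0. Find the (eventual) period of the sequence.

3

u[0] = 2; u[1] = 0; u[2] = 4; u[3] = 8; u[4] = 0.
Since u[4] = u[1] = 0, the sequence is eventually periodic: after a pre-period of length 1 it cycles with period 3.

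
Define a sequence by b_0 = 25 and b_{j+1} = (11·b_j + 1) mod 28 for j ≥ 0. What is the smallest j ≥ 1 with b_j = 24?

We have b_0 = 25, b_1 = 24, b_2 = 13, b_3 = 4, b_4 = 17, b_5 = 20, b_6 = 25.
Since b_6 = b_0 = 25, the sequence is periodic with period 6.
The value 24 first appears (with j ≥ 1) at b_1.

1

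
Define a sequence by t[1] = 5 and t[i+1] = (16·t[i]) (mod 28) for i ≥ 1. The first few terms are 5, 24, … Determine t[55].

t[1] = 5, t[2] = 24, t[3] = 20, t[4] = 12, t[5] = 24.
Since t[5] = t[2] = 24, the sequence is eventually periodic: after a pre-period of length 1 it cycles with period 3.
For i ≥ 2, t[i] depends only on (i - 2) mod 3. (55 - 2) mod 3 = 2, so t[55] = t[4] = 12.

12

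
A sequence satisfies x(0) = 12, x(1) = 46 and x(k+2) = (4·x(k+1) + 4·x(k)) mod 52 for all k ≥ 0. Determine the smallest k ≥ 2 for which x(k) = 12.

12

We have x(0) = 12,  x(1) = 46,  x(2) = 24,  x(3) = 20,  x(4) = 20,  x(5) = 4,  x(6) = 44,  x(7) = 36,  x(8) = 8,  x(9) = 20,  x(10) = 8,  x(11) = 8,  x(12) = 12,  x(13) = 28,  x(14) = 4,  x(15) = 24,  x(16) = 8,  x(17) = 24,  x(18) = 24,  x(19) = 36,  x(20) = 32,  x(21) = 12,  x(22) = 20,  x(23) = 24,  x(24) = 20.
Since (x(23), x(24)) = (x(2), x(3)) = (24, 20) (two consecutive terms determine the rest), the sequence is eventually periodic: after a pre-period of length 2 it cycles with period 21.
The value 12 first appears (with k ≥ 2) at x(12).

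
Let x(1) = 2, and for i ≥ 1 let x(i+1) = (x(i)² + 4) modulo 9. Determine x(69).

x(1) = 2; x(2) = 8; x(3) = 5; x(4) = 2.
The sequence repeats with period 3.
(69 - 1) mod 3 = 2, so x(69) = x(3) = 5.

5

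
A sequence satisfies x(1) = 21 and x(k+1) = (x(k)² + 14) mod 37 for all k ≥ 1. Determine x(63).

5

Computing terms: x(1) = 21, x(2) = 11, x(3) = 24, x(4) = 35, x(5) = 18, x(6) = 5, x(7) = 2, x(8) = 18.
Since x(8) = x(5) = 18, the sequence is eventually periodic: after a pre-period of length 4 it cycles with period 3.
For k ≥ 5, x(k) depends only on (k - 5) mod 3. (63 - 5) mod 3 = 1, so x(63) = x(6) = 5.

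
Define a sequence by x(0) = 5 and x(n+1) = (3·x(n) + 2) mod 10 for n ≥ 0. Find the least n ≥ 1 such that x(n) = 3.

We have x(0) = 5,  x(1) = 7,  x(2) = 3,  x(3) = 1,  x(4) = 5.
Since x(4) = x(0) = 5, the sequence is periodic with period 4.
The value 3 first appears (with n ≥ 1) at x(2).

2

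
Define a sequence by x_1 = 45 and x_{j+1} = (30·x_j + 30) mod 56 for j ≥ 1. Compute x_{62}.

x_1 = 45; x_2 = 36; x_3 = 46; x_4 = 10; x_5 = 50; x_6 = 18; x_7 = 10.
Since x_7 = x_4 = 10, the sequence is eventually periodic: after a pre-period of length 3 it cycles with period 3.
For j ≥ 4, x_j depends only on (j - 4) mod 3. (62 - 4) mod 3 = 1, so x_{62} = x_5 = 50.

50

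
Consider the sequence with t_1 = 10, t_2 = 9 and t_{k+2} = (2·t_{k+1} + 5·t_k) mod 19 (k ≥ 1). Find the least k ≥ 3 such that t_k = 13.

13

t_1 = 10,  t_2 = 9,  t_3 = 11,  t_4 = 10,  t_5 = 18,  t_6 = 10,  t_7 = 15,  t_8 = 4,  t_9 = 7,  t_{10} = 15,  t_{11} = 8,  t_{12} = 15,  t_{13} = 13,  t_{14} = 6,  t_{15} = 1,  t_{16} = 13,  t_{17} = 12,  t_{18} = 13,  t_{19} = 10,  t_{20} = 9.
Since (t_{19}, t_{20}) = (t_1, t_2) = (10, 9) (two consecutive terms determine the rest), the sequence is periodic with period 18.
The value 13 first appears (with k ≥ 3) at t_{13}.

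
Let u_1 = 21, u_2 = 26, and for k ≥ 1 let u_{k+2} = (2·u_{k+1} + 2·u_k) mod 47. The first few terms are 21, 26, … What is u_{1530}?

u_1 = 21; u_2 = 26; u_3 = 0; u_4 = 5; u_5 = 10; u_6 = 30; u_7 = 33; u_8 = 32; u_9 = 36; u_{10} = 42; u_{11} = 15; u_{12} = 20; u_{13} = 23; u_{14} = 39; u_{15} = 30; u_{16} = 44; u_{17} = 7; u_{18} = 8; u_{19} = 30; u_{20} = 29; u_{21} = 24; u_{22} = 12; u_{23} = 25; u_{24} = 27; u_{25} = 10; u_{26} = 27; u_{27} = 27; u_{28} = 14; u_{29} = 35; u_{30} = 4; u_{31} = 31; u_{32} = 23; u_{33} = 14; u_{34} = 27; u_{35} = 35; u_{36} = 30; u_{37} = 36; u_{38} = 38; u_{39} = 7; u_{40} = 43; u_{41} = 6; u_{42} = 4; u_{43} = 20; u_{44} = 1; u_{45} = 42; u_{46} = 39; u_{47} = 21; u_{48} = 26.
The sequence repeats with period 46.
(1530 - 1) mod 46 = 11, so u_{1530} = u_{12} = 20.

20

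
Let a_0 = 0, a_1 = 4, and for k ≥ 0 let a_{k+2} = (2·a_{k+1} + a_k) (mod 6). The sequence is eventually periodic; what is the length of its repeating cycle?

8

Computing terms: a_0 = 0, a_1 = 4, a_2 = 2, a_3 = 2, a_4 = 0, a_5 = 2, a_6 = 4, a_7 = 4, a_8 = 0, a_9 = 4.
The sequence repeats with period 8.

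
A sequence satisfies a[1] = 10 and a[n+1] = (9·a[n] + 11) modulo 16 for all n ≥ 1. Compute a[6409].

We have a[1] = 10; a[2] = 5; a[3] = 8; a[4] = 3; a[5] = 6; a[6] = 1; a[7] = 4; a[8] = 15; a[9] = 2; a[10] = 13; a[11] = 0; a[12] = 11; a[13] = 14; a[14] = 9; a[15] = 12; a[16] = 7; a[17] = 10.
Since a[17] = a[1] = 10, the sequence is periodic with period 16.
So a[6409] = a[1 + ((6409-1) mod 16)] = a[9] = 2.

2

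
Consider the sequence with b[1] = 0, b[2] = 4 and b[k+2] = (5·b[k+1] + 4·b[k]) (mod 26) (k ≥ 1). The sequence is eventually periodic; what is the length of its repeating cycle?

b[1] = 0,  b[2] = 4,  b[3] = 20,  b[4] = 12,  b[5] = 10,  b[6] = 20,  b[7] = 10,  b[8] = 0,  b[9] = 14,  b[10] = 18,  b[11] = 16,  b[12] = 22,  b[13] = 18,  b[14] = 22,  b[15] = 0,  b[16] = 10,  b[17] = 24,  b[18] = 4,  b[19] = 12,  b[20] = 24,  b[21] = 12,  b[22] = 0,  b[23] = 22,  b[24] = 6,  b[25] = 14,  b[26] = 16,  b[27] = 6,  b[28] = 16,  b[29] = 0,  b[30] = 12,  b[31] = 8,  b[32] = 10,  b[33] = 4,  b[34] = 8,  b[35] = 4,  b[36] = 0,  b[37] = 16,  b[38] = 2,  b[39] = 22,  b[40] = 14,  b[41] = 2,  b[42] = 14,  b[43] = 0,  b[44] = 4.
The sequence repeats with period 42.

42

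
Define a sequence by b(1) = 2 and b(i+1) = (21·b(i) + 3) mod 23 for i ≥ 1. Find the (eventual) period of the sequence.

22

We have b(1) = 2,  b(2) = 22,  b(3) = 5,  b(4) = 16,  b(5) = 17,  b(6) = 15,  b(7) = 19,  b(8) = 11,  b(9) = 4,  b(10) = 18,  b(11) = 13,  b(12) = 0,  b(13) = 3,  b(14) = 20,  b(15) = 9,  b(16) = 8,  b(17) = 10,  b(18) = 6,  b(19) = 14,  b(20) = 21,  b(21) = 7,  b(22) = 12,  b(23) = 2.
Since b(23) = b(1) = 2, the sequence is periodic with period 22.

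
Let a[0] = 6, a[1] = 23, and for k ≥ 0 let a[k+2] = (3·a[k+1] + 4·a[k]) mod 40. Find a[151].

We have a[0] = 6, a[1] = 23, a[2] = 13, a[3] = 11, a[4] = 5, a[5] = 19, a[6] = 37, a[7] = 27, a[8] = 29, a[9] = 35, a[10] = 21, a[11] = 3, a[12] = 13, a[13] = 11.
Since (a[12], a[13]) = (a[2], a[3]) = (13, 11) (two consecutive terms determine the rest), the sequence is eventually periodic: after a pre-period of length 2 it cycles with period 10.
For k ≥ 2, a[k] depends only on (k - 2) mod 10. (151 - 2) mod 10 = 9, so a[151] = a[11] = 3.

3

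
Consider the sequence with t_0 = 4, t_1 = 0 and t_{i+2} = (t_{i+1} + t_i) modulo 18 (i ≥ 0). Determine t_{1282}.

10

Computing terms: t_0 = 4; t_1 = 0; t_2 = 4; t_3 = 4; t_4 = 8; t_5 = 12; t_6 = 2; t_7 = 14; t_8 = 16; t_9 = 12; t_{10} = 10; t_{11} = 4; t_{12} = 14; t_{13} = 0; t_{14} = 14; t_{15} = 14; t_{16} = 10; t_{17} = 6; t_{18} = 16; t_{19} = 4; t_{20} = 2; t_{21} = 6; t_{22} = 8; t_{23} = 14; t_{24} = 4; t_{25} = 0.
The sequence repeats with period 24.
(1282 - 0) mod 24 = 10, so t_{1282} = t_{10} = 10.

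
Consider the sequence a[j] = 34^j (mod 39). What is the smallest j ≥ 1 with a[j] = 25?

Computing terms: a[0] = 1, a[1] = 34, a[2] = 25, a[3] = 31, a[4] = 1.
The sequence repeats with period 4.
The value 25 first appears (with j ≥ 1) at a[2].

2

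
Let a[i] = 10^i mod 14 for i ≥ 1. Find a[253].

Computing terms: a[1] = 10; a[2] = 2; a[3] = 6; a[4] = 4; a[5] = 12; a[6] = 8; a[7] = 10.
Since a[7] = a[1] = 10, the sequence is periodic with period 6.
(253 - 1) mod 6 = 0, so a[253] = a[1] = 10.

10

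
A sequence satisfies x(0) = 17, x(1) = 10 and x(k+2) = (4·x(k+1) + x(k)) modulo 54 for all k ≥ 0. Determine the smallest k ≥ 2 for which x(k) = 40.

19

x(0) = 17, x(1) = 10, x(2) = 3, x(3) = 22, x(4) = 37, x(5) = 8, x(6) = 15, x(7) = 14, x(8) = 17, x(9) = 28, x(10) = 21, x(11) = 4, x(12) = 37, x(13) = 44, x(14) = 51, x(15) = 32, x(16) = 17, x(17) = 46, x(18) = 39, x(19) = 40, x(20) = 37, x(21) = 26, x(22) = 33, x(23) = 50, x(24) = 17, x(25) = 10.
Since (x(24), x(25)) = (x(0), x(1)) = (17, 10) (two consecutive terms determine the rest), the sequence is periodic with period 24.
The value 40 first appears (with k ≥ 2) at x(19).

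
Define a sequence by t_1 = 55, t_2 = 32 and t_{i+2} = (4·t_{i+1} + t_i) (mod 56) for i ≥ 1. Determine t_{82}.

t_1 = 55, t_2 = 32, t_3 = 15, t_4 = 36, t_5 = 47, t_6 = 0, t_7 = 47, t_8 = 20, t_9 = 15, t_{10} = 24, t_{11} = 55, t_{12} = 20, t_{13} = 23, t_{14} = 0, t_{15} = 23, t_{16} = 36, t_{17} = 55, t_{18} = 32.
Since (t_{17}, t_{18}) = (t_1, t_2) = (55, 32) (two consecutive terms determine the rest), the sequence is periodic with period 16.
(82 - 1) mod 16 = 1, so t_{82} = t_2 = 32.

32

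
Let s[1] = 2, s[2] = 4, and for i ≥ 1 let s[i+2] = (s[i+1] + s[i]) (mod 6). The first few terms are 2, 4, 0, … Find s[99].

0

We have s[1] = 2, s[2] = 4, s[3] = 0, s[4] = 4, s[5] = 4, s[6] = 2, s[7] = 0, s[8] = 2, s[9] = 2, s[10] = 4.
Since (s[9], s[10]) = (s[1], s[2]) = (2, 4) (two consecutive terms determine the rest), the sequence is periodic with period 8.
(99 - 1) mod 8 = 2, so s[99] = s[3] = 0.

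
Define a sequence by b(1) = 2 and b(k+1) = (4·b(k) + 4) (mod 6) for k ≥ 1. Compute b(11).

0

We have b(1) = 2, b(2) = 0, b(3) = 4, b(4) = 2.
The sequence repeats with period 3.
So b(11) = b(1 + ((11-1) mod 3)) = b(2) = 0.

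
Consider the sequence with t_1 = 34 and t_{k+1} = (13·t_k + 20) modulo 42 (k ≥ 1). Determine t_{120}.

Listing terms: t_1 = 34; t_2 = 0; t_3 = 20; t_4 = 28; t_5 = 6; t_6 = 14; t_7 = 34.
The sequence repeats with period 6.
(120 - 1) mod 6 = 5, so t_{120} = t_6 = 14.

14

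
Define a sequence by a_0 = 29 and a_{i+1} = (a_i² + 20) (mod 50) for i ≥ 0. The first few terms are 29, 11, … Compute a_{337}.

11

We have a_0 = 29; a_1 = 11; a_2 = 41; a_3 = 1; a_4 = 21; a_5 = 11.
Since a_5 = a_1 = 11, the sequence is eventually periodic: after a pre-period of length 1 it cycles with period 4.
For i ≥ 1, a_i depends only on (i - 1) mod 4. (337 - 1) mod 4 = 0, so a_{337} = a_1 = 11.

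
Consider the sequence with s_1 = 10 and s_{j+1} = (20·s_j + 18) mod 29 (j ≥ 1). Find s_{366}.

15

Computing terms: s_1 = 10,  s_2 = 15,  s_3 = 28,  s_4 = 27,  s_5 = 7,  s_6 = 13,  s_7 = 17,  s_8 = 10.
Since s_8 = s_1 = 10, the sequence is periodic with period 7.
So s_{366} = s_{1 + ((366-1) mod 7)} = s_2 = 15.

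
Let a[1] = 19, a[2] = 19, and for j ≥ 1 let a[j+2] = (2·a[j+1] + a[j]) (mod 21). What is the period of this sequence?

24

Listing terms: a[1] = 19,  a[2] = 19,  a[3] = 15,  a[4] = 7,  a[5] = 8,  a[6] = 2,  a[7] = 12,  a[8] = 5,  a[9] = 1,  a[10] = 7,  a[11] = 15,  a[12] = 16,  a[13] = 5,  a[14] = 5,  a[15] = 15,  a[16] = 14,  a[17] = 1,  a[18] = 16,  a[19] = 12,  a[20] = 19,  a[21] = 8,  a[22] = 14,  a[23] = 15,  a[24] = 2,  a[25] = 19,  a[26] = 19.
Since (a[25], a[26]) = (a[1], a[2]) = (19, 19) (two consecutive terms determine the rest), the sequence is periodic with period 24.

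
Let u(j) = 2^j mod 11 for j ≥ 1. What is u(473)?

8

u(1) = 2,  u(2) = 4,  u(3) = 8,  u(4) = 5,  u(5) = 10,  u(6) = 9,  u(7) = 7,  u(8) = 3,  u(9) = 6,  u(10) = 1,  u(11) = 2.
The sequence repeats with period 10.
So u(473) = u(1 + ((473-1) mod 10)) = u(3) = 8.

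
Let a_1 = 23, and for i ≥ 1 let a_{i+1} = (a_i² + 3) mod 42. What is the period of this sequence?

Listing terms: a_1 = 23, a_2 = 28, a_3 = 31, a_4 = 40, a_5 = 7, a_6 = 10, a_7 = 19, a_8 = 28.
Since a_8 = a_2 = 28, the sequence is eventually periodic: after a pre-period of length 1 it cycles with period 6.

6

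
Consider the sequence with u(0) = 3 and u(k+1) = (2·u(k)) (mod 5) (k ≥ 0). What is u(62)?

u(0) = 3; u(1) = 1; u(2) = 2; u(3) = 4; u(4) = 3.
The sequence repeats with period 4.
So u(62) = u(0 + ((62-0) mod 4)) = u(2) = 2.

2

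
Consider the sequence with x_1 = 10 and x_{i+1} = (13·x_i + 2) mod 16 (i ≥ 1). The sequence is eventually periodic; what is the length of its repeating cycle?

We have x_1 = 10; x_2 = 4; x_3 = 6; x_4 = 0; x_5 = 2; x_6 = 12; x_7 = 14; x_8 = 8; x_9 = 10.
Since x_9 = x_1 = 10, the sequence is periodic with period 8.

8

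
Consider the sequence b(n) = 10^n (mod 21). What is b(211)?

10

We have b(1) = 10,  b(2) = 16,  b(3) = 13,  b(4) = 4,  b(5) = 19,  b(6) = 1,  b(7) = 10.
The sequence repeats with period 6.
So b(211) = b(1 + ((211-1) mod 6)) = b(1) = 10.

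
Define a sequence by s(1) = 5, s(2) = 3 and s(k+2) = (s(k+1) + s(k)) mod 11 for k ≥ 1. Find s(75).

8

We have s(1) = 5, s(2) = 3, s(3) = 8, s(4) = 0, s(5) = 8, s(6) = 8, s(7) = 5, s(8) = 2, s(9) = 7, s(10) = 9, s(11) = 5, s(12) = 3.
Since (s(11), s(12)) = (s(1), s(2)) = (5, 3) (two consecutive terms determine the rest), the sequence is periodic with period 10.
So s(75) = s(1 + ((75-1) mod 10)) = s(5) = 8.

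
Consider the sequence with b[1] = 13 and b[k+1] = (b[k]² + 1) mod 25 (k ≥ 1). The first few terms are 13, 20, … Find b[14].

5

We have b[1] = 13,  b[2] = 20,  b[3] = 1,  b[4] = 2,  b[5] = 5,  b[6] = 1.
Since b[6] = b[3] = 1, the sequence is eventually periodic: after a pre-period of length 2 it cycles with period 3.
For k ≥ 3, b[k] depends only on (k - 3) mod 3. (14 - 3) mod 3 = 2, so b[14] = b[5] = 5.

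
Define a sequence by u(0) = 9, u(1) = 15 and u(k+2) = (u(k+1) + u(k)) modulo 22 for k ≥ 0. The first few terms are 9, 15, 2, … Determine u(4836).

Listing terms: u(0) = 9, u(1) = 15, u(2) = 2, u(3) = 17, u(4) = 19, u(5) = 14, u(6) = 11, u(7) = 3, u(8) = 14, u(9) = 17, u(10) = 9, u(11) = 4, u(12) = 13, u(13) = 17, u(14) = 8, u(15) = 3, u(16) = 11, u(17) = 14, u(18) = 3, u(19) = 17, u(20) = 20, u(21) = 15, u(22) = 13, u(23) = 6, u(24) = 19, u(25) = 3, u(26) = 0, u(27) = 3, u(28) = 3, u(29) = 6, u(30) = 9, u(31) = 15.
The sequence repeats with period 30.
So u(4836) = u(0 + ((4836-0) mod 30)) = u(6) = 11.

11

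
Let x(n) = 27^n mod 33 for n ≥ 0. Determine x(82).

x(0) = 1; x(1) = 27; x(2) = 3; x(3) = 15; x(4) = 9; x(5) = 12; x(6) = 27.
Since x(6) = x(1) = 27, the sequence is eventually periodic: after a pre-period of length 1 it cycles with period 5.
For n ≥ 1, x(n) depends only on (n - 1) mod 5. (82 - 1) mod 5 = 1, so x(82) = x(2) = 3.

3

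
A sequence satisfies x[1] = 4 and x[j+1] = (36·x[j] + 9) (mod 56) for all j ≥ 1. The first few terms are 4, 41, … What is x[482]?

21

We have x[1] = 4, x[2] = 41, x[3] = 29, x[4] = 45, x[5] = 5, x[6] = 21, x[7] = 37, x[8] = 53, x[9] = 13, x[10] = 29.
Since x[10] = x[3] = 29, the sequence is eventually periodic: after a pre-period of length 2 it cycles with period 7.
For j ≥ 3, x[j] depends only on (j - 3) mod 7. (482 - 3) mod 7 = 3, so x[482] = x[6] = 21.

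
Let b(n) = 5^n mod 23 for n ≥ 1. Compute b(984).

3

Computing terms: b(1) = 5, b(2) = 2, b(3) = 10, b(4) = 4, b(5) = 20, b(6) = 8, b(7) = 17, b(8) = 16, b(9) = 11, b(10) = 9, b(11) = 22, b(12) = 18, b(13) = 21, b(14) = 13, b(15) = 19, b(16) = 3, b(17) = 15, b(18) = 6, b(19) = 7, b(20) = 12, b(21) = 14, b(22) = 1, b(23) = 5.
Since b(23) = b(1) = 5, the sequence is periodic with period 22.
So b(984) = b(1 + ((984-1) mod 22)) = b(16) = 3.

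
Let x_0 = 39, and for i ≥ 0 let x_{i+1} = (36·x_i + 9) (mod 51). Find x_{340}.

45

Listing terms: x_0 = 39,  x_1 = 36,  x_2 = 30,  x_3 = 18,  x_4 = 45,  x_5 = 48,  x_6 = 3,  x_7 = 15,  x_8 = 39.
Since x_8 = x_0 = 39, the sequence is periodic with period 8.
(340 - 0) mod 8 = 4, so x_{340} = x_4 = 45.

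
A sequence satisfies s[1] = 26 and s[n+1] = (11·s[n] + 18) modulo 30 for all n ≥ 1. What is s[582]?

We have s[1] = 26; s[2] = 4; s[3] = 2; s[4] = 10; s[5] = 8; s[6] = 16; s[7] = 14; s[8] = 22; s[9] = 20; s[10] = 28; s[11] = 26.
Since s[11] = s[1] = 26, the sequence is periodic with period 10.
(582 - 1) mod 10 = 1, so s[582] = s[2] = 4.

4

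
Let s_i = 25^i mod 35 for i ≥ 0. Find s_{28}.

25

s_0 = 1; s_1 = 25; s_2 = 30; s_3 = 15; s_4 = 25.
Since s_4 = s_1 = 25, the sequence is eventually periodic: after a pre-period of length 1 it cycles with period 3.
For i ≥ 1, s_i depends only on (i - 1) mod 3. (28 - 1) mod 3 = 0, so s_{28} = s_1 = 25.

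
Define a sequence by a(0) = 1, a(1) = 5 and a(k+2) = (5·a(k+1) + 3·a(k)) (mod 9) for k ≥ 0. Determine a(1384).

4

a(0) = 1, a(1) = 5, a(2) = 1, a(3) = 2, a(4) = 4, a(5) = 8, a(6) = 7, a(7) = 5, a(8) = 1.
Since (a(7), a(8)) = (a(1), a(2)) = (5, 1) (two consecutive terms determine the rest), the sequence is eventually periodic: after a pre-period of length 1 it cycles with period 6.
For k ≥ 1, a(k) depends only on (k - 1) mod 6. (1384 - 1) mod 6 = 3, so a(1384) = a(4) = 4.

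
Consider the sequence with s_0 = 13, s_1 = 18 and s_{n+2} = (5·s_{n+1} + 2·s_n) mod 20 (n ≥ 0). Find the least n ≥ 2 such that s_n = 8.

8

We have s_0 = 13; s_1 = 18; s_2 = 16; s_3 = 16; s_4 = 12; s_5 = 12; s_6 = 4; s_7 = 4; s_8 = 8; s_9 = 8; s_{10} = 16; s_{11} = 16.
Since (s_{10}, s_{11}) = (s_2, s_3) = (16, 16) (two consecutive terms determine the rest), the sequence is eventually periodic: after a pre-period of length 2 it cycles with period 8.
The value 8 first appears (with n ≥ 2) at s_8.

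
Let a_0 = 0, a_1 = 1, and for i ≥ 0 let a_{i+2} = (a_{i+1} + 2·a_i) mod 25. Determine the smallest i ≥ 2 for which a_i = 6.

13

a_0 = 0,  a_1 = 1,  a_2 = 1,  a_3 = 3,  a_4 = 5,  a_5 = 11,  a_6 = 21,  a_7 = 18,  a_8 = 10,  a_9 = 21,  a_{10} = 16,  a_{11} = 8,  a_{12} = 15,  a_{13} = 6,  a_{14} = 11,  a_{15} = 23,  a_{16} = 20,  a_{17} = 16,  a_{18} = 6,  a_{19} = 13,  a_{20} = 0,  a_{21} = 1.
The sequence repeats with period 20.
The value 6 first appears (with i ≥ 2) at a_{13}.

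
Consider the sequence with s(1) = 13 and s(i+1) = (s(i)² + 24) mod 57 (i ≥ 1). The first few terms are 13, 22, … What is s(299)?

s(1) = 13; s(2) = 22; s(3) = 52; s(4) = 49; s(5) = 31; s(6) = 16; s(7) = 52.
Since s(7) = s(3) = 52, the sequence is eventually periodic: after a pre-period of length 2 it cycles with period 4.
For i ≥ 3, s(i) depends only on (i - 3) mod 4. (299 - 3) mod 4 = 0, so s(299) = s(3) = 52.

52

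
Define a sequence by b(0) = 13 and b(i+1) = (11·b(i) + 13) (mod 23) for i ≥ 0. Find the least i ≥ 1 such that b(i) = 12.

11

Listing terms: b(0) = 13, b(1) = 18, b(2) = 4, b(3) = 11, b(4) = 19, b(5) = 15, b(6) = 17, b(7) = 16, b(8) = 5, b(9) = 22, b(10) = 2, b(11) = 12, b(12) = 7, b(13) = 21, b(14) = 14, b(15) = 6, b(16) = 10, b(17) = 8, b(18) = 9, b(19) = 20, b(20) = 3, b(21) = 0, b(22) = 13.
The sequence repeats with period 22.
The value 12 first appears (with i ≥ 1) at b(11).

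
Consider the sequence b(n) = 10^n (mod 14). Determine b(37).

10

Listing terms: b(1) = 10; b(2) = 2; b(3) = 6; b(4) = 4; b(5) = 12; b(6) = 8; b(7) = 10.
Since b(7) = b(1) = 10, the sequence is periodic with period 6.
(37 - 1) mod 6 = 0, so b(37) = b(1) = 10.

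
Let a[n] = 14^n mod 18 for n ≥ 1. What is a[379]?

14

We have a[1] = 14,  a[2] = 16,  a[3] = 8,  a[4] = 4,  a[5] = 2,  a[6] = 10,  a[7] = 14.
The sequence repeats with period 6.
So a[379] = a[1 + ((379-1) mod 6)] = a[1] = 14.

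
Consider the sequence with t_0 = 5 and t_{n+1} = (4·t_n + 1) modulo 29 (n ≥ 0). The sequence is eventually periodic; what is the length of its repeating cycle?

Computing terms: t_0 = 5, t_1 = 21, t_2 = 27, t_3 = 22, t_4 = 2, t_5 = 9, t_6 = 8, t_7 = 4, t_8 = 17, t_9 = 11, t_{10} = 16, t_{11} = 7, t_{12} = 0, t_{13} = 1, t_{14} = 5.
Since t_{14} = t_0 = 5, the sequence is periodic with period 14.

14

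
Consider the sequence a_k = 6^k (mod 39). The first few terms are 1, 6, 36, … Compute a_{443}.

24

Listing terms: a_0 = 1, a_1 = 6, a_2 = 36, a_3 = 21, a_4 = 9, a_5 = 15, a_6 = 12, a_7 = 33, a_8 = 3, a_9 = 18, a_{10} = 30, a_{11} = 24, a_{12} = 27, a_{13} = 6.
Since a_{13} = a_1 = 6, the sequence is eventually periodic: after a pre-period of length 1 it cycles with period 12.
For k ≥ 1, a_k depends only on (k - 1) mod 12. (443 - 1) mod 12 = 10, so a_{443} = a_{11} = 24.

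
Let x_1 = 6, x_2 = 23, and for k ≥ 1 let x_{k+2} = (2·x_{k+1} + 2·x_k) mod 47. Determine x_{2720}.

29

We have x_1 = 6,  x_2 = 23,  x_3 = 11,  x_4 = 21,  x_5 = 17,  x_6 = 29,  x_7 = 45,  x_8 = 7,  x_9 = 10,  x_{10} = 34,  x_{11} = 41,  x_{12} = 9,  x_{13} = 6,  x_{14} = 30,  x_{15} = 25,  x_{16} = 16,  x_{17} = 35,  x_{18} = 8,  x_{19} = 39,  x_{20} = 0,  x_{21} = 31,  x_{22} = 15,  x_{23} = 45,  x_{24} = 26,  x_{25} = 1,  x_{26} = 7,  x_{27} = 16,  x_{28} = 46,  x_{29} = 30,  x_{30} = 11,  x_{31} = 35,  x_{32} = 45,  x_{33} = 19,  x_{34} = 34,  x_{35} = 12,  x_{36} = 45,  x_{37} = 20,  x_{38} = 36,  x_{39} = 18,  x_{40} = 14,  x_{41} = 17,  x_{42} = 15,  x_{43} = 17,  x_{44} = 17,  x_{45} = 21,  x_{46} = 29,  x_{47} = 6,  x_{48} = 23.
The sequence repeats with period 46.
(2720 - 1) mod 46 = 5, so x_{2720} = x_6 = 29.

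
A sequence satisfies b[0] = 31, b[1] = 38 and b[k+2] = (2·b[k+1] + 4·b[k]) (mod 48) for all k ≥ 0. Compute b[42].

32

Listing terms: b[0] = 31; b[1] = 38; b[2] = 8; b[3] = 24; b[4] = 32; b[5] = 16; b[6] = 16; b[7] = 0; b[8] = 16; b[9] = 32; b[10] = 32; b[11] = 0; b[12] = 32; b[13] = 16.
Since (b[12], b[13]) = (b[4], b[5]) = (32, 16) (two consecutive terms determine the rest), the sequence is eventually periodic: after a pre-period of length 4 it cycles with period 8.
For k ≥ 4, b[k] depends only on (k - 4) mod 8. (42 - 4) mod 8 = 6, so b[42] = b[10] = 32.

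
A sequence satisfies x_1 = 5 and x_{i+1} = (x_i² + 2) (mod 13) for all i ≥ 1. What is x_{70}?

12

Computing terms: x_1 = 5; x_2 = 1; x_3 = 3; x_4 = 11; x_5 = 6; x_6 = 12; x_7 = 3.
Since x_7 = x_3 = 3, the sequence is eventually periodic: after a pre-period of length 2 it cycles with period 4.
For i ≥ 3, x_i depends only on (i - 3) mod 4. (70 - 3) mod 4 = 3, so x_{70} = x_6 = 12.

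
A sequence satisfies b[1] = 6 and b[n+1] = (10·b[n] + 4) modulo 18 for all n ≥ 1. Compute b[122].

4

Listing terms: b[1] = 6, b[2] = 10, b[3] = 14, b[4] = 0, b[5] = 4, b[6] = 8, b[7] = 12, b[8] = 16, b[9] = 2, b[10] = 6.
Since b[10] = b[1] = 6, the sequence is periodic with period 9.
(122 - 1) mod 9 = 4, so b[122] = b[5] = 4.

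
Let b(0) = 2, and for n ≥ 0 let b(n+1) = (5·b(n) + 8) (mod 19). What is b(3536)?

Computing terms: b(0) = 2; b(1) = 18; b(2) = 3; b(3) = 4; b(4) = 9; b(5) = 15; b(6) = 7; b(7) = 5; b(8) = 14; b(9) = 2.
The sequence repeats with period 9.
So b(3536) = b(0 + ((3536-0) mod 9)) = b(8) = 14.

14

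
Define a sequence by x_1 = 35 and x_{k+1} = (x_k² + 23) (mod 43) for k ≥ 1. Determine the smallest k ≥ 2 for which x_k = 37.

8

x_1 = 35; x_2 = 1; x_3 = 24; x_4 = 40; x_5 = 32; x_6 = 15; x_7 = 33; x_8 = 37; x_9 = 16; x_{10} = 21; x_{11} = 34; x_{12} = 18; x_{13} = 3; x_{14} = 32.
Since x_{14} = x_5 = 32, the sequence is eventually periodic: after a pre-period of length 4 it cycles with period 9.
The value 37 first appears (with k ≥ 2) at x_8.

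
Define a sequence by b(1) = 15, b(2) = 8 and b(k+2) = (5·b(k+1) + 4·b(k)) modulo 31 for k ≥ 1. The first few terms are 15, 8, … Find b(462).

4

We have b(1) = 15,  b(2) = 8,  b(3) = 7,  b(4) = 5,  b(5) = 22,  b(6) = 6,  b(7) = 25,  b(8) = 25,  b(9) = 8,  b(10) = 16,  b(11) = 19,  b(12) = 4,  b(13) = 3,  b(14) = 0,  b(15) = 12,  b(16) = 29,  b(17) = 7,  b(18) = 27,  b(19) = 8,  b(20) = 24,  b(21) = 28,  b(22) = 19,  b(23) = 21,  b(24) = 26,  b(25) = 28,  b(26) = 27,  b(27) = 30,  b(28) = 10,  b(29) = 15,  b(30) = 22,  b(31) = 15,  b(32) = 8.
The sequence repeats with period 30.
So b(462) = b(1 + ((462-1) mod 30)) = b(12) = 4.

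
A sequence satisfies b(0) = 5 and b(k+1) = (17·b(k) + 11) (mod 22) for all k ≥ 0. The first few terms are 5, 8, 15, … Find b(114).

1

Listing terms: b(0) = 5,  b(1) = 8,  b(2) = 15,  b(3) = 2,  b(4) = 1,  b(5) = 6,  b(6) = 3,  b(7) = 18,  b(8) = 9,  b(9) = 10,  b(10) = 5.
Since b(10) = b(0) = 5, the sequence is periodic with period 10.
(114 - 0) mod 10 = 4, so b(114) = b(4) = 1.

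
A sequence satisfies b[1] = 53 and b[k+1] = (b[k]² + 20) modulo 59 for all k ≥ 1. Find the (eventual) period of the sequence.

4

Computing terms: b[1] = 53; b[2] = 56; b[3] = 29; b[4] = 35; b[5] = 6; b[6] = 56.
Since b[6] = b[2] = 56, the sequence is eventually periodic: after a pre-period of length 1 it cycles with period 4.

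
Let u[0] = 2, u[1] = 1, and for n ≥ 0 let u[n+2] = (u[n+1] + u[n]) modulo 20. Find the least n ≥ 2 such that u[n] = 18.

Listing terms: u[0] = 2; u[1] = 1; u[2] = 3; u[3] = 4; u[4] = 7; u[5] = 11; u[6] = 18; u[7] = 9; u[8] = 7; u[9] = 16; u[10] = 3; u[11] = 19; u[12] = 2; u[13] = 1.
Since (u[12], u[13]) = (u[0], u[1]) = (2, 1) (two consecutive terms determine the rest), the sequence is periodic with period 12.
The value 18 first appears (with n ≥ 2) at u[6].

6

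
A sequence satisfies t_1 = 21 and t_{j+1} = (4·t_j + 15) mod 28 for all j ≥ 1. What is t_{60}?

Listing terms: t_1 = 21, t_2 = 15, t_3 = 19, t_4 = 7, t_5 = 15.
Since t_5 = t_2 = 15, the sequence is eventually periodic: after a pre-period of length 1 it cycles with period 3.
For j ≥ 2, t_j depends only on (j - 2) mod 3. (60 - 2) mod 3 = 1, so t_{60} = t_3 = 19.

19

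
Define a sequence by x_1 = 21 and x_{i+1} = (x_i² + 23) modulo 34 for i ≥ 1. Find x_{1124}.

32

Computing terms: x_1 = 21, x_2 = 22, x_3 = 31, x_4 = 32, x_5 = 27, x_6 = 4, x_7 = 5, x_8 = 14, x_9 = 15, x_{10} = 10, x_{11} = 21.
The sequence repeats with period 10.
So x_{1124} = x_{1 + ((1124-1) mod 10)} = x_4 = 32.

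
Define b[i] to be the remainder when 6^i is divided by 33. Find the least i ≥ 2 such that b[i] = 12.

We have b[1] = 6,  b[2] = 3,  b[3] = 18,  b[4] = 9,  b[5] = 21,  b[6] = 27,  b[7] = 30,  b[8] = 15,  b[9] = 24,  b[10] = 12,  b[11] = 6.
Since b[11] = b[1] = 6, the sequence is periodic with period 10.
The value 12 first appears (with i ≥ 2) at b[10].

10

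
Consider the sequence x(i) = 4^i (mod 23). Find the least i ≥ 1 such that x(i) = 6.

We have x(0) = 1,  x(1) = 4,  x(2) = 16,  x(3) = 18,  x(4) = 3,  x(5) = 12,  x(6) = 2,  x(7) = 8,  x(8) = 9,  x(9) = 13,  x(10) = 6,  x(11) = 1.
Since x(11) = x(0) = 1, the sequence is periodic with period 11.
The value 6 first appears (with i ≥ 1) at x(10).

10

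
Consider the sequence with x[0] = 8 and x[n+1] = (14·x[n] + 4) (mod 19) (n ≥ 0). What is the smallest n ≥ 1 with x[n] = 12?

Listing terms: x[0] = 8; x[1] = 2; x[2] = 13; x[3] = 15; x[4] = 5; x[5] = 17; x[6] = 14; x[7] = 10; x[8] = 11; x[9] = 6; x[10] = 12; x[11] = 1; x[12] = 18; x[13] = 9; x[14] = 16; x[15] = 0; x[16] = 4; x[17] = 3; x[18] = 8.
The sequence repeats with period 18.
The value 12 first appears (with n ≥ 1) at x[10].

10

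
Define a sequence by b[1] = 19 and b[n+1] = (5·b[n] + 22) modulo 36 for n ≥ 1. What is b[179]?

7

Listing terms: b[1] = 19,  b[2] = 9,  b[3] = 31,  b[4] = 33,  b[5] = 7,  b[6] = 21,  b[7] = 19.
The sequence repeats with period 6.
(179 - 1) mod 6 = 4, so b[179] = b[5] = 7.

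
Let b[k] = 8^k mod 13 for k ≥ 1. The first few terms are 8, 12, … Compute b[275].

5

Computing terms: b[1] = 8; b[2] = 12; b[3] = 5; b[4] = 1; b[5] = 8.
Since b[5] = b[1] = 8, the sequence is periodic with period 4.
So b[275] = b[1 + ((275-1) mod 4)] = b[3] = 5.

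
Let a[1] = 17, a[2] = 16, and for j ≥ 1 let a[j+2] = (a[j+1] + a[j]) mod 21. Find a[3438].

We have a[1] = 17, a[2] = 16, a[3] = 12, a[4] = 7, a[5] = 19, a[6] = 5, a[7] = 3, a[8] = 8, a[9] = 11, a[10] = 19, a[11] = 9, a[12] = 7, a[13] = 16, a[14] = 2, a[15] = 18, a[16] = 20, a[17] = 17, a[18] = 16.
Since (a[17], a[18]) = (a[1], a[2]) = (17, 16) (two consecutive terms determine the rest), the sequence is periodic with period 16.
(3438 - 1) mod 16 = 13, so a[3438] = a[14] = 2.

2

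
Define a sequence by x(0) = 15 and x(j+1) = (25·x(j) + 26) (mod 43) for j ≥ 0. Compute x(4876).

36

Listing terms: x(0) = 15; x(1) = 14; x(2) = 32; x(3) = 9; x(4) = 36; x(5) = 23; x(6) = 42; x(7) = 1; x(8) = 8; x(9) = 11; x(10) = 0; x(11) = 26; x(12) = 31; x(13) = 27; x(14) = 13; x(15) = 7; x(16) = 29; x(17) = 20; x(18) = 10; x(19) = 18; x(20) = 3; x(21) = 15.
The sequence repeats with period 21.
(4876 - 0) mod 21 = 4, so x(4876) = x(4) = 36.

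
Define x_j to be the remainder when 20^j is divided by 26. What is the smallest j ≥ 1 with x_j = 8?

We have x_0 = 1,  x_1 = 20,  x_2 = 10,  x_3 = 18,  x_4 = 22,  x_5 = 24,  x_6 = 12,  x_7 = 6,  x_8 = 16,  x_9 = 8,  x_{10} = 4,  x_{11} = 2,  x_{12} = 14,  x_{13} = 20.
Since x_{13} = x_1 = 20, the sequence is eventually periodic: after a pre-period of length 1 it cycles with period 12.
The value 8 first appears (with j ≥ 1) at x_9.

9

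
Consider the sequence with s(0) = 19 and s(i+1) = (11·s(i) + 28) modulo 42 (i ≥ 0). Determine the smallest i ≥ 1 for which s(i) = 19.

Computing terms: s(0) = 19, s(1) = 27, s(2) = 31, s(3) = 33, s(4) = 13, s(5) = 3, s(6) = 19.
The sequence repeats with period 6.
The value 19 next appears (with i ≥ 1) at s(6).

6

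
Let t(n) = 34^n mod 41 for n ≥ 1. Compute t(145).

38

Computing terms: t(1) = 34,  t(2) = 8,  t(3) = 26,  t(4) = 23,  t(5) = 3,  t(6) = 20,  t(7) = 24,  t(8) = 37,  t(9) = 28,  t(10) = 9,  t(11) = 19,  t(12) = 31,  t(13) = 29,  t(14) = 2,  t(15) = 27,  t(16) = 16,  t(17) = 11,  t(18) = 5,  t(19) = 6,  t(20) = 40,  t(21) = 7,  t(22) = 33,  t(23) = 15,  t(24) = 18,  t(25) = 38,  t(26) = 21,  t(27) = 17,  t(28) = 4,  t(29) = 13,  t(30) = 32,  t(31) = 22,  t(32) = 10,  t(33) = 12,  t(34) = 39,  t(35) = 14,  t(36) = 25,  t(37) = 30,  t(38) = 36,  t(39) = 35,  t(40) = 1,  t(41) = 34.
Since t(41) = t(1) = 34, the sequence is periodic with period 40.
So t(145) = t(1 + ((145-1) mod 40)) = t(25) = 38.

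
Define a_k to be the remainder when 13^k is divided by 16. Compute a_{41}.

13

a_1 = 13; a_2 = 9; a_3 = 5; a_4 = 1; a_5 = 13.
The sequence repeats with period 4.
(41 - 1) mod 4 = 0, so a_{41} = a_1 = 13.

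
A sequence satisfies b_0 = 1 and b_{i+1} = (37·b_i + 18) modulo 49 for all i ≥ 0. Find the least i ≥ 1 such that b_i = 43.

15

Computing terms: b_0 = 1, b_1 = 6, b_2 = 44, b_3 = 29, b_4 = 13, b_5 = 9, b_6 = 8, b_7 = 20, b_8 = 23, b_9 = 36, b_{10} = 27, b_{11} = 37, b_{12} = 15, b_{13} = 34, b_{14} = 2, b_{15} = 43, b_{16} = 41, b_{17} = 16, b_{18} = 22, b_{19} = 48, b_{20} = 30, b_{21} = 1.
The sequence repeats with period 21.
The value 43 first appears (with i ≥ 1) at b_{15}.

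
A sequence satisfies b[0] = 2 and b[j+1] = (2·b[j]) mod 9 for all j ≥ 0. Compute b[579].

7

b[0] = 2; b[1] = 4; b[2] = 8; b[3] = 7; b[4] = 5; b[5] = 1; b[6] = 2.
The sequence repeats with period 6.
(579 - 0) mod 6 = 3, so b[579] = b[3] = 7.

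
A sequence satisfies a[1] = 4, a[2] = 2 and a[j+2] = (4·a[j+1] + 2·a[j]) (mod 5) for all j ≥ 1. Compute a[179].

1

a[1] = 4; a[2] = 2; a[3] = 1; a[4] = 3; a[5] = 4; a[6] = 2.
Since (a[5], a[6]) = (a[1], a[2]) = (4, 2) (two consecutive terms determine the rest), the sequence is periodic with period 4.
(179 - 1) mod 4 = 2, so a[179] = a[3] = 1.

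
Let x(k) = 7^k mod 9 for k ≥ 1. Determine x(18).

We have x(1) = 7; x(2) = 4; x(3) = 1; x(4) = 7.
The sequence repeats with period 3.
So x(18) = x(1 + ((18-1) mod 3)) = x(3) = 1.

1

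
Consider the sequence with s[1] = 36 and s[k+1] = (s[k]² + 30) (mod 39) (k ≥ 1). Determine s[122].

0

Listing terms: s[1] = 36,  s[2] = 0,  s[3] = 30,  s[4] = 33,  s[5] = 27,  s[6] = 18,  s[7] = 3,  s[8] = 0.
Since s[8] = s[2] = 0, the sequence is eventually periodic: after a pre-period of length 1 it cycles with period 6.
For k ≥ 2, s[k] depends only on (k - 2) mod 6. (122 - 2) mod 6 = 0, so s[122] = s[2] = 0.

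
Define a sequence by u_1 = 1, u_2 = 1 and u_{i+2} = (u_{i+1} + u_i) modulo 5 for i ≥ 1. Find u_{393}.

We have u_1 = 1,  u_2 = 1,  u_3 = 2,  u_4 = 3,  u_5 = 0,  u_6 = 3,  u_7 = 3,  u_8 = 1,  u_9 = 4,  u_{10} = 0,  u_{11} = 4,  u_{12} = 4,  u_{13} = 3,  u_{14} = 2,  u_{15} = 0,  u_{16} = 2,  u_{17} = 2,  u_{18} = 4,  u_{19} = 1,  u_{20} = 0,  u_{21} = 1,  u_{22} = 1.
Since (u_{21}, u_{22}) = (u_1, u_2) = (1, 1) (two consecutive terms determine the rest), the sequence is periodic with period 20.
So u_{393} = u_{1 + ((393-1) mod 20)} = u_{13} = 3.

3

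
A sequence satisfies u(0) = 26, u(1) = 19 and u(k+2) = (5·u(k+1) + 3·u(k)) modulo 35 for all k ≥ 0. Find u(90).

u(0) = 26,  u(1) = 19,  u(2) = 33,  u(3) = 12,  u(4) = 19,  u(5) = 26,  u(6) = 12,  u(7) = 33,  u(8) = 26,  u(9) = 19.
Since (u(8), u(9)) = (u(0), u(1)) = (26, 19) (two consecutive terms determine the rest), the sequence is periodic with period 8.
So u(90) = u(0 + ((90-0) mod 8)) = u(2) = 33.

33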